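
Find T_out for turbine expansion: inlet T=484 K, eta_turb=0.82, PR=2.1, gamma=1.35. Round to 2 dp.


T_out = T_in * (1 - eta * (1 - PR^(-(gamma-1)/gamma)))
Exponent = -(1.35-1)/1.35 = -0.25925926
PR^exp = 2.1^(-0.25925926) = 0.82501466
Factor = 1 - 0.82*(1 - 0.82501466) = 0.85651202
T_out = 484 * 0.85651202 = 414.55 K


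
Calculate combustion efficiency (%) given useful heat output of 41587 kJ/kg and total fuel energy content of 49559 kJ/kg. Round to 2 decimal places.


Efficiency = (Q_useful / Q_fuel) * 100
Efficiency = (41587 / 49559) * 100
Efficiency = 0.8391 * 100 = 83.91%


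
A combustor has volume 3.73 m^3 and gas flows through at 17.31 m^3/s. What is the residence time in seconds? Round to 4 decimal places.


tau = V / Q_flow
tau = 3.73 / 17.31 = 0.2155 s


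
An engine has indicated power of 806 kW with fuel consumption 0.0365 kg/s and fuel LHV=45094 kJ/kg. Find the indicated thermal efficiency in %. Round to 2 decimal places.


eta_ith = (IP / (mf * LHV)) * 100
Denominator = 0.0365 * 45094 = 1645.9310 kW
eta_ith = (806 / 1645.9310) * 100 = 48.97%


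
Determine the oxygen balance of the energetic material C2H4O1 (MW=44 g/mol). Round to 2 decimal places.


OB = -1600 * (2C + H/2 - O) / MW
Inner = 2*2 + 4/2 - 1 = 5.00
OB = -1600 * 5.00 / 44 = -181.82%


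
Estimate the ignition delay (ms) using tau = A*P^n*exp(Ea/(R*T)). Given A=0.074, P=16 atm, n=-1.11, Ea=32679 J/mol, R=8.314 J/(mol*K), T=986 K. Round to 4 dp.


tau = A * P^n * exp(Ea/(R*T))
P^n = 16^(-1.11) = 0.04607091
Ea/(R*T) = 32679/(8.314*986) = 3.986409
exp(Ea/(R*T)) = 53.861111
tau = 0.074 * 0.04607091 * 53.861111 = 0.1836 ms


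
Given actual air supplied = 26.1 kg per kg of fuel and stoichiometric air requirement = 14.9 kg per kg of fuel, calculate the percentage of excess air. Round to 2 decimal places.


Excess air = actual - stoichiometric = 26.1 - 14.9 = 11.20 kg/kg fuel
Excess air % = (excess / stoich) * 100 = (11.20 / 14.9) * 100 = 75.17%


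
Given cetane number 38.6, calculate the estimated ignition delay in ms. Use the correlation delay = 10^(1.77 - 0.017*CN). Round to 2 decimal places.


delay = 10^(1.77 - 0.017*CN)
Exponent = 1.77 - 0.017*38.6 = 1.1138
delay = 10^1.1138 = 13.00 ms


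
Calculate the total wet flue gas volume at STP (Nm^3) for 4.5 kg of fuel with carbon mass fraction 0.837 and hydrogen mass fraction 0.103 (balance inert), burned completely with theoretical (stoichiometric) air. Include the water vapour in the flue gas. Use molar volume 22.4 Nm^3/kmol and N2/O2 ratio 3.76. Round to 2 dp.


Per kg fuel: CO2 = (C/12 kmol)*22.4 = (0.837/12)*22.4 = 1.56240 Nm^3
Per kg fuel: H2O = (H/2 kmol)*22.4 = (0.103/2)*22.4 = 1.15360 Nm^3
O2 needed per kg fuel = C/12 + H/4 = 0.837/12 + 0.103/4 = 0.09550000 kmol
Per kg fuel: N2 = O2*3.76*22.4 = 0.09550000*3.76*22.4 = 8.04339 Nm^3
Total per kg = 1.56240 + 1.15360 + 8.04339 = 10.75939 Nm^3
Total = 10.75939 * 4.5 = 48.42 Nm^3


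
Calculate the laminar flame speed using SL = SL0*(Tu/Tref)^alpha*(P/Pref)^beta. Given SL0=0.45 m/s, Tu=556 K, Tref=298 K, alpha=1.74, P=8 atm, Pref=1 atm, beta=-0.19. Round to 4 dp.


SL = SL0 * (Tu/Tref)^alpha * (P/Pref)^beta
T ratio = 556/298 = 1.86577181
(T ratio)^alpha = 1.86577181^1.74 = 2.960014
(P/Pref)^beta = 8^(-0.19) = 0.673617
SL = 0.45 * 2.960014 * 0.673617 = 0.8973 m/s


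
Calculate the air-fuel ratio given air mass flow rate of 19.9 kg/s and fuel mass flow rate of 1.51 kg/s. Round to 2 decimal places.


AFR = m_air / m_fuel
AFR = 19.9 / 1.51 = 13.18


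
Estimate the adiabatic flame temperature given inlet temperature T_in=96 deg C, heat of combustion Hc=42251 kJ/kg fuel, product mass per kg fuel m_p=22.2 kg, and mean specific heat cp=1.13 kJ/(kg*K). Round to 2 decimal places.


T_ad = T_in + Hc / (m_p * cp)
Denominator = 22.2 * 1.13 = 25.0860
Temperature rise = 42251 / 25.0860 = 1684.25 K
T_ad = 96 + 1684.25 = 1780.25 deg C


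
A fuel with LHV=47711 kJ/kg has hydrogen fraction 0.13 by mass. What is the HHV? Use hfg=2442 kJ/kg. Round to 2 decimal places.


HHV = LHV + hfg * 9 * H
Water addition = 2442 * 9 * 0.13 = 2857.140 kJ/kg
HHV = 47711 + 2857.140 = 50568.14 kJ/kg


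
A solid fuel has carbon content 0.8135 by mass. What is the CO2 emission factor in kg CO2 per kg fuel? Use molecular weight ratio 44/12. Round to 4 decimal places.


EF = C_frac * (M_CO2 / M_C)
EF = 0.8135 * (44/12)
EF = 0.8135 * 3.666667 = 2.9828 kg_CO2/kg_fuel


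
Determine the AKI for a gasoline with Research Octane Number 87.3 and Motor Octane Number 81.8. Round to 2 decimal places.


AKI = (RON + MON) / 2
AKI = (87.3 + 81.8) / 2
AKI = 169.1 / 2 = 84.55


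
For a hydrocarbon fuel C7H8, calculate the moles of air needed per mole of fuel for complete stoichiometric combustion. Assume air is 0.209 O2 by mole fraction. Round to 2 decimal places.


Balanced combustion: C7H8 + 9 O2 -> 7 CO2 + 4 H2O
O2 needed = C + H/4 = 7 + 8/4 = 9.00 moles
Air moles = O2 / 0.209 = 9.00 / 0.209 = 43.06 moles air


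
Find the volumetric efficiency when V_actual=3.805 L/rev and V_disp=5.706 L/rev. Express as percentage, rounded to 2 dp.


eta_v = (V_actual / V_disp) * 100
Ratio = 3.805 / 5.706 = 0.6668
eta_v = 0.6668 * 100 = 66.68%


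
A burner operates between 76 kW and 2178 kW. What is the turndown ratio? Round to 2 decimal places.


TDR = Q_max / Q_min
TDR = 2178 / 76 = 28.66


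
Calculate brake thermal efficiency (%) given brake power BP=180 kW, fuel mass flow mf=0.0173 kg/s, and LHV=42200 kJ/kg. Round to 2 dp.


eta_BTE = (BP / (mf * LHV)) * 100
Denominator = 0.0173 * 42200 = 730.0600 kW
eta_BTE = (180 / 730.0600) * 100 = 24.66%


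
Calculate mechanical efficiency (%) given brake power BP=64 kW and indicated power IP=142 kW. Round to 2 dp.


eta_mech = (BP / IP) * 100
Ratio = 64 / 142 = 0.4507
eta_mech = 0.4507 * 100 = 45.07%


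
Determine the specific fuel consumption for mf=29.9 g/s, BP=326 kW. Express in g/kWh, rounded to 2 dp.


SFC = (mf / BP) * 3600
Rate = 29.9 / 326 = 0.091718 g/(s*kW)
SFC = 0.091718 * 3600 = 330.18 g/kWh


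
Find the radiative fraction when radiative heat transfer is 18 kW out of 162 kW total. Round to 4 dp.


f_rad = Q_rad / Q_total
f_rad = 18 / 162 = 0.1111


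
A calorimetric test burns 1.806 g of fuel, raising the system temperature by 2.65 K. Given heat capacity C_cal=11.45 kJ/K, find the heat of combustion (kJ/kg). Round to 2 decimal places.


Hc = C_cal * delta_T / m_fuel
Q_released = 11.45 * 2.65 = 30.3425 kJ
m_fuel = 1.806 g = 1.806/1000 kg = 0.001806 kg
Hc = 30.3425 / 0.001806 = 16800.94 kJ/kg


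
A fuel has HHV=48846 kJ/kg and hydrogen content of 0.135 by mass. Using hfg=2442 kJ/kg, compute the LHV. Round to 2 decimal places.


LHV = HHV - hfg * 9 * H
Water correction = 2442 * 9 * 0.135 = 2967.030 kJ/kg
LHV = 48846 - 2967.030 = 45878.97 kJ/kg


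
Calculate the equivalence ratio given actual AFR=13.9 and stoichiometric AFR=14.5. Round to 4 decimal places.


phi = AFR_stoich / AFR_actual
phi = 14.5 / 13.9 = 1.0432


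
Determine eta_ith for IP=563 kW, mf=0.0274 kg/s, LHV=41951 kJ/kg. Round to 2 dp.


eta_ith = (IP / (mf * LHV)) * 100
Denominator = 0.0274 * 41951 = 1149.4574 kW
eta_ith = (563 / 1149.4574) * 100 = 48.98%


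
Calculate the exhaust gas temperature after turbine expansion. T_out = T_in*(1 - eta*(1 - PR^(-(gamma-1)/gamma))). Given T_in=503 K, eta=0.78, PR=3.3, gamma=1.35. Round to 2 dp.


T_out = T_in * (1 - eta * (1 - PR^(-(gamma-1)/gamma)))
Exponent = -(1.35-1)/1.35 = -0.25925926
PR^exp = 3.3^(-0.25925926) = 0.73378775
Factor = 1 - 0.78*(1 - 0.73378775) = 0.79235445
T_out = 503 * 0.79235445 = 398.55 K


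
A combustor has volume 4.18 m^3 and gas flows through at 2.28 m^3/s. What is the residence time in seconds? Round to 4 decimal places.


tau = V / Q_flow
tau = 4.18 / 2.28 = 1.8333 s


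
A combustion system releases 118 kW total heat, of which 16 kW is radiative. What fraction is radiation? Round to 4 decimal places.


f_rad = Q_rad / Q_total
f_rad = 16 / 118 = 0.1356


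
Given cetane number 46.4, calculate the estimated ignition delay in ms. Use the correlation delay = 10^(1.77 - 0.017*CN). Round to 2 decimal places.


delay = 10^(1.77 - 0.017*CN)
Exponent = 1.77 - 0.017*46.4 = 0.9812
delay = 10^0.9812 = 9.58 ms


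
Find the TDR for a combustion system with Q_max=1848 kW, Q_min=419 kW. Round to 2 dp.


TDR = Q_max / Q_min
TDR = 1848 / 419 = 4.41


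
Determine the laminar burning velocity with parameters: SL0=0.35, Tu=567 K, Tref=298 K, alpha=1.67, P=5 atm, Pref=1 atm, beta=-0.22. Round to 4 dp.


SL = SL0 * (Tu/Tref)^alpha * (P/Pref)^beta
T ratio = 567/298 = 1.90268456
(T ratio)^alpha = 1.90268456^1.67 = 2.927808
(P/Pref)^beta = 5^(-0.22) = 0.701821
SL = 0.35 * 2.927808 * 0.701821 = 0.7192 m/s


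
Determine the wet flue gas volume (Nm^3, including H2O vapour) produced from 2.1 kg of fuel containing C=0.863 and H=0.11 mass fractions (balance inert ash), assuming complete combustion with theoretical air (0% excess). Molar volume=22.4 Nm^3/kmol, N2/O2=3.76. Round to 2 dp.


Per kg fuel: CO2 = (C/12 kmol)*22.4 = (0.863/12)*22.4 = 1.61093 Nm^3
Per kg fuel: H2O = (H/2 kmol)*22.4 = (0.11/2)*22.4 = 1.23200 Nm^3
O2 needed per kg fuel = C/12 + H/4 = 0.863/12 + 0.11/4 = 0.09941667 kmol
Per kg fuel: N2 = O2*3.76*22.4 = 0.09941667*3.76*22.4 = 8.37327 Nm^3
Total per kg = 1.61093 + 1.23200 + 8.37327 = 11.21620 Nm^3
Total = 11.21620 * 2.1 = 23.55 Nm^3


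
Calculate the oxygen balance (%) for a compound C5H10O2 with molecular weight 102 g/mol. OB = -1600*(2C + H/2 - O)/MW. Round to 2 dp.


OB = -1600 * (2C + H/2 - O) / MW
Inner = 2*5 + 10/2 - 2 = 13.00
OB = -1600 * 13.00 / 102 = -203.92%


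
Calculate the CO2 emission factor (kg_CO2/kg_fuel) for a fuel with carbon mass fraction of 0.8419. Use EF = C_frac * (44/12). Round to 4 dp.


EF = C_frac * (M_CO2 / M_C)
EF = 0.8419 * (44/12)
EF = 0.8419 * 3.666667 = 3.0870 kg_CO2/kg_fuel


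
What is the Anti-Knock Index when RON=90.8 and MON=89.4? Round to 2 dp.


AKI = (RON + MON) / 2
AKI = (90.8 + 89.4) / 2
AKI = 180.2 / 2 = 90.10


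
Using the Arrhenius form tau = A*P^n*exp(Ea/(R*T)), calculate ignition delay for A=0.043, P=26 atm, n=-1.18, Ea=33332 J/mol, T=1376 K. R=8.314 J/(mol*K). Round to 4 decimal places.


tau = A * P^n * exp(Ea/(R*T))
P^n = 26^(-1.18) = 0.02139594
Ea/(R*T) = 33332/(8.314*1376) = 2.913620
exp(Ea/(R*T)) = 18.423372
tau = 0.043 * 0.02139594 * 18.423372 = 0.0169 ms


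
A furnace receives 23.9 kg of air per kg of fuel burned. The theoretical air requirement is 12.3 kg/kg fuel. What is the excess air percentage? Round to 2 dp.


Excess air = actual - stoichiometric = 23.9 - 12.3 = 11.60 kg/kg fuel
Excess air % = (excess / stoich) * 100 = (11.60 / 12.3) * 100 = 94.31%


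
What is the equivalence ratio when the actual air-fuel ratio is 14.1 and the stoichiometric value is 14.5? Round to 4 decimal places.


phi = AFR_stoich / AFR_actual
phi = 14.5 / 14.1 = 1.0284


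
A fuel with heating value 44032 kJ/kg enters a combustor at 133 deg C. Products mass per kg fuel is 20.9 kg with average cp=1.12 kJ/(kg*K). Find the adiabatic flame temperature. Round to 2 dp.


T_ad = T_in + Hc / (m_p * cp)
Denominator = 20.9 * 1.12 = 23.4080
Temperature rise = 44032 / 23.4080 = 1881.07 K
T_ad = 133 + 1881.07 = 2014.07 deg C


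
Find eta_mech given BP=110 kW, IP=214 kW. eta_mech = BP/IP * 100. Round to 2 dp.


eta_mech = (BP / IP) * 100
Ratio = 110 / 214 = 0.5140
eta_mech = 0.5140 * 100 = 51.40%


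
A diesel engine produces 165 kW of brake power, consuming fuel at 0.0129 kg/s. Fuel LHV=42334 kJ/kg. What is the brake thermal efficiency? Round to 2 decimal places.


eta_BTE = (BP / (mf * LHV)) * 100
Denominator = 0.0129 * 42334 = 546.1086 kW
eta_BTE = (165 / 546.1086) * 100 = 30.21%


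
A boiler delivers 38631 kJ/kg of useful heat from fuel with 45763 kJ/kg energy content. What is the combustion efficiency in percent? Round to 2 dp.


Efficiency = (Q_useful / Q_fuel) * 100
Efficiency = (38631 / 45763) * 100
Efficiency = 0.8442 * 100 = 84.42%


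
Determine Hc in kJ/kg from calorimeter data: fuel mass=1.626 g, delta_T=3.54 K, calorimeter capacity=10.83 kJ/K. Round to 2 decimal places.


Hc = C_cal * delta_T / m_fuel
Q_released = 10.83 * 3.54 = 38.3382 kJ
m_fuel = 1.626 g = 1.626/1000 kg = 0.001626 kg
Hc = 38.3382 / 0.001626 = 23578.23 kJ/kg


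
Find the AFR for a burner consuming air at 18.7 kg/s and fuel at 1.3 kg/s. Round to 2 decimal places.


AFR = m_air / m_fuel
AFR = 18.7 / 1.3 = 14.38


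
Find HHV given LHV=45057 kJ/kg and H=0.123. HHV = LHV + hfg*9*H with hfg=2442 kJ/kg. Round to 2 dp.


HHV = LHV + hfg * 9 * H
Water addition = 2442 * 9 * 0.123 = 2703.294 kJ/kg
HHV = 45057 + 2703.294 = 47760.29 kJ/kg


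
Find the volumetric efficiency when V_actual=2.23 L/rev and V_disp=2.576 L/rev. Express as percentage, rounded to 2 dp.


eta_v = (V_actual / V_disp) * 100
Ratio = 2.23 / 2.576 = 0.8657
eta_v = 0.8657 * 100 = 86.57%


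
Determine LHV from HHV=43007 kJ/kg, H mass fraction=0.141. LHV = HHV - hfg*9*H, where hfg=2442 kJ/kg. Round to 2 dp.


LHV = HHV - hfg * 9 * H
Water correction = 2442 * 9 * 0.141 = 3098.898 kJ/kg
LHV = 43007 - 3098.898 = 39908.10 kJ/kg


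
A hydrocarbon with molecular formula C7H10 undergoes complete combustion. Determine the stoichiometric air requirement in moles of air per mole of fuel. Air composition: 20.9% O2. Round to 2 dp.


Balanced combustion: C7H10 + 9.5 O2 -> 7 CO2 + 5 H2O
O2 needed = C + H/4 = 7 + 10/4 = 9.50 moles
Air moles = O2 / 0.209 = 9.50 / 0.209 = 45.45 moles air


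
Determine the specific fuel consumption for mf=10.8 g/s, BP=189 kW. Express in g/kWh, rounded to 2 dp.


SFC = (mf / BP) * 3600
Rate = 10.8 / 189 = 0.057143 g/(s*kW)
SFC = 0.057143 * 3600 = 205.71 g/kWh


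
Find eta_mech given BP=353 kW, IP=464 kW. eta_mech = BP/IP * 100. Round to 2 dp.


eta_mech = (BP / IP) * 100
Ratio = 353 / 464 = 0.7608
eta_mech = 0.7608 * 100 = 76.08%


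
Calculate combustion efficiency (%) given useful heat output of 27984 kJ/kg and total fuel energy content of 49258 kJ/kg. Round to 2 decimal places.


Efficiency = (Q_useful / Q_fuel) * 100
Efficiency = (27984 / 49258) * 100
Efficiency = 0.5681 * 100 = 56.81%


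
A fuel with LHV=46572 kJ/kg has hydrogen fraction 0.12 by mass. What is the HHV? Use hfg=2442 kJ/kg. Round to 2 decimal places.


HHV = LHV + hfg * 9 * H
Water addition = 2442 * 9 * 0.12 = 2637.360 kJ/kg
HHV = 46572 + 2637.360 = 49209.36 kJ/kg


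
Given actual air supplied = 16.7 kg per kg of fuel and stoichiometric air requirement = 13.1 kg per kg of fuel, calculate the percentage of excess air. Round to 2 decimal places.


Excess air = actual - stoichiometric = 16.7 - 13.1 = 3.60 kg/kg fuel
Excess air % = (excess / stoich) * 100 = (3.60 / 13.1) * 100 = 27.48%


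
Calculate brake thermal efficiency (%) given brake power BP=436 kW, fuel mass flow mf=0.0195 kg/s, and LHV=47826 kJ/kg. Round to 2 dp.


eta_BTE = (BP / (mf * LHV)) * 100
Denominator = 0.0195 * 47826 = 932.6070 kW
eta_BTE = (436 / 932.6070) * 100 = 46.75%


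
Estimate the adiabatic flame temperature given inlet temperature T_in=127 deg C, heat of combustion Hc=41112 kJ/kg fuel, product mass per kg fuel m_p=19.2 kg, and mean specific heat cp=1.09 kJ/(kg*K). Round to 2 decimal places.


T_ad = T_in + Hc / (m_p * cp)
Denominator = 19.2 * 1.09 = 20.9280
Temperature rise = 41112 / 20.9280 = 1964.45 K
T_ad = 127 + 1964.45 = 2091.45 deg C


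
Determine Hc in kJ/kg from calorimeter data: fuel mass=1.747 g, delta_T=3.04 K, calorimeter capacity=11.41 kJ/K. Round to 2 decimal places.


Hc = C_cal * delta_T / m_fuel
Q_released = 11.41 * 3.04 = 34.6864 kJ
m_fuel = 1.747 g = 1.747/1000 kg = 0.001747 kg
Hc = 34.6864 / 0.001747 = 19854.84 kJ/kg


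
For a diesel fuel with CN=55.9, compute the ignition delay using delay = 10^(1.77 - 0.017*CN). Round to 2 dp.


delay = 10^(1.77 - 0.017*CN)
Exponent = 1.77 - 0.017*55.9 = 0.8197
delay = 10^0.8197 = 6.60 ms


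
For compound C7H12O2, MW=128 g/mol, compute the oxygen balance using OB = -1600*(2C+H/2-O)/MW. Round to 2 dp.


OB = -1600 * (2C + H/2 - O) / MW
Inner = 2*7 + 12/2 - 2 = 18.00
OB = -1600 * 18.00 / 128 = -225.00%


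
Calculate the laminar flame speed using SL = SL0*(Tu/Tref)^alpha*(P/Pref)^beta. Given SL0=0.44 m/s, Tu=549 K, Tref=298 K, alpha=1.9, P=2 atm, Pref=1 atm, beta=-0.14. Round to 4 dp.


SL = SL0 * (Tu/Tref)^alpha * (P/Pref)^beta
T ratio = 549/298 = 1.84228188
(T ratio)^alpha = 1.84228188^1.9 = 3.192836
(P/Pref)^beta = 2^(-0.14) = 0.907519
SL = 0.44 * 3.192836 * 0.907519 = 1.2749 m/s


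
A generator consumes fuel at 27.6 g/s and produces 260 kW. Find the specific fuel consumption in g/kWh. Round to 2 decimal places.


SFC = (mf / BP) * 3600
Rate = 27.6 / 260 = 0.106154 g/(s*kW)
SFC = 0.106154 * 3600 = 382.15 g/kWh


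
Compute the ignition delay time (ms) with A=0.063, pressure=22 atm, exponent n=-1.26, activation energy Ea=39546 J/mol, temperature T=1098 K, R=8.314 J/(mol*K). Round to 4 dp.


tau = A * P^n * exp(Ea/(R*T))
P^n = 22^(-1.26) = 0.02034920
Ea/(R*T) = 39546/(8.314*1098) = 4.332017
exp(Ea/(R*T)) = 76.097658
tau = 0.063 * 0.02034920 * 76.097658 = 0.0976 ms


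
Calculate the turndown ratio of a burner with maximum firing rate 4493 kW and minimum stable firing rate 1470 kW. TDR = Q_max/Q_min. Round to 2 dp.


TDR = Q_max / Q_min
TDR = 4493 / 1470 = 3.06


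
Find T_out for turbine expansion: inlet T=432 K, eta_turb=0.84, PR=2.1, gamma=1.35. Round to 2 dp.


T_out = T_in * (1 - eta * (1 - PR^(-(gamma-1)/gamma)))
Exponent = -(1.35-1)/1.35 = -0.25925926
PR^exp = 2.1^(-0.25925926) = 0.82501466
Factor = 1 - 0.84*(1 - 0.82501466) = 0.85301231
T_out = 432 * 0.85301231 = 368.50 K


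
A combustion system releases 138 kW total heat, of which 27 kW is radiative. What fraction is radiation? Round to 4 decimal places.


f_rad = Q_rad / Q_total
f_rad = 27 / 138 = 0.1957


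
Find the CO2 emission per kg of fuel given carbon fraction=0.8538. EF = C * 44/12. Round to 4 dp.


EF = C_frac * (M_CO2 / M_C)
EF = 0.8538 * (44/12)
EF = 0.8538 * 3.666667 = 3.1306 kg_CO2/kg_fuel


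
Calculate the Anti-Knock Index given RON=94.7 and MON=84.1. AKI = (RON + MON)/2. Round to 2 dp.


AKI = (RON + MON) / 2
AKI = (94.7 + 84.1) / 2
AKI = 178.8 / 2 = 89.40


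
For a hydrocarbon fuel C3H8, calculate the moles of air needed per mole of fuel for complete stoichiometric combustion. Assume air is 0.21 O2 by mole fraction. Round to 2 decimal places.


Balanced combustion: C3H8 + 5 O2 -> 3 CO2 + 4 H2O
O2 needed = C + H/4 = 3 + 8/4 = 5.00 moles
Air moles = O2 / 0.21 = 5.00 / 0.21 = 23.81 moles air


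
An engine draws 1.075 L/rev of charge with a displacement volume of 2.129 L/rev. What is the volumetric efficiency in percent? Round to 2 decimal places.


eta_v = (V_actual / V_disp) * 100
Ratio = 1.075 / 2.129 = 0.5049
eta_v = 0.5049 * 100 = 50.49%


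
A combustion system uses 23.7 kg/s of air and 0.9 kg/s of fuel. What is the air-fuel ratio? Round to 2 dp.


AFR = m_air / m_fuel
AFR = 23.7 / 0.9 = 26.33


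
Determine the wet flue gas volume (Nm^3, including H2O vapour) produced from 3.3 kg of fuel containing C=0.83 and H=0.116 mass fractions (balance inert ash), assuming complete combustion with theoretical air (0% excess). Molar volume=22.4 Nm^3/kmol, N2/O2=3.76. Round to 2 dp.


Per kg fuel: CO2 = (C/12 kmol)*22.4 = (0.83/12)*22.4 = 1.54933 Nm^3
Per kg fuel: H2O = (H/2 kmol)*22.4 = (0.116/2)*22.4 = 1.29920 Nm^3
O2 needed per kg fuel = C/12 + H/4 = 0.83/12 + 0.116/4 = 0.09816667 kmol
Per kg fuel: N2 = O2*3.76*22.4 = 0.09816667*3.76*22.4 = 8.26799 Nm^3
Total per kg = 1.54933 + 1.29920 + 8.26799 = 11.11652 Nm^3
Total = 11.11652 * 3.3 = 36.68 Nm^3


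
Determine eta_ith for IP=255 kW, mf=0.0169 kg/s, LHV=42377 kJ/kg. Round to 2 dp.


eta_ith = (IP / (mf * LHV)) * 100
Denominator = 0.0169 * 42377 = 716.1713 kW
eta_ith = (255 / 716.1713) * 100 = 35.61%


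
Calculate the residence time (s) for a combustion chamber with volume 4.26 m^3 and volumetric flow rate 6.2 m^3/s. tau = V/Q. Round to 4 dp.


tau = V / Q_flow
tau = 4.26 / 6.2 = 0.6871 s


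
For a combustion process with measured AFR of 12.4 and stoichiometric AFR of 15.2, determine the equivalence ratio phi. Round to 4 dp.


phi = AFR_stoich / AFR_actual
phi = 15.2 / 12.4 = 1.2258


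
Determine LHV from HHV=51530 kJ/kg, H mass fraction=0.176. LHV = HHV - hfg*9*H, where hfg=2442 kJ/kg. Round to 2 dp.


LHV = HHV - hfg * 9 * H
Water correction = 2442 * 9 * 0.176 = 3868.128 kJ/kg
LHV = 51530 - 3868.128 = 47661.87 kJ/kg


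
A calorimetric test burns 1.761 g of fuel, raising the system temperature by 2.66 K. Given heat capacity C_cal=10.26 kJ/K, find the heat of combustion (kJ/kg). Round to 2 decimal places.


Hc = C_cal * delta_T / m_fuel
Q_released = 10.26 * 2.66 = 27.2916 kJ
m_fuel = 1.761 g = 1.761/1000 kg = 0.001761 kg
Hc = 27.2916 / 0.001761 = 15497.79 kJ/kg


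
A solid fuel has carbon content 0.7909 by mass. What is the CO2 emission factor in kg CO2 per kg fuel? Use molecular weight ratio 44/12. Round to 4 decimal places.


EF = C_frac * (M_CO2 / M_C)
EF = 0.7909 * (44/12)
EF = 0.7909 * 3.666667 = 2.9000 kg_CO2/kg_fuel


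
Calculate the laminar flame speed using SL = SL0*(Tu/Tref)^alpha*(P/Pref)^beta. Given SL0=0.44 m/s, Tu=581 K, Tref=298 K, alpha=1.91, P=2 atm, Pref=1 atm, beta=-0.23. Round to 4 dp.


SL = SL0 * (Tu/Tref)^alpha * (P/Pref)^beta
T ratio = 581/298 = 1.94966443
(T ratio)^alpha = 1.94966443^1.91 = 3.579508
(P/Pref)^beta = 2^(-0.23) = 0.852635
SL = 0.44 * 3.579508 * 0.852635 = 1.3429 m/s


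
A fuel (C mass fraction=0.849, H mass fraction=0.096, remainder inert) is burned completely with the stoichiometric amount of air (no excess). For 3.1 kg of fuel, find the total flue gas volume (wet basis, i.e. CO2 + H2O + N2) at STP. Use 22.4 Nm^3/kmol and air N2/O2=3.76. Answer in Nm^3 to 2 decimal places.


Per kg fuel: CO2 = (C/12 kmol)*22.4 = (0.849/12)*22.4 = 1.58480 Nm^3
Per kg fuel: H2O = (H/2 kmol)*22.4 = (0.096/2)*22.4 = 1.07520 Nm^3
O2 needed per kg fuel = C/12 + H/4 = 0.849/12 + 0.096/4 = 0.09475000 kmol
Per kg fuel: N2 = O2*3.76*22.4 = 0.09475000*3.76*22.4 = 7.98022 Nm^3
Total per kg = 1.58480 + 1.07520 + 7.98022 = 10.64022 Nm^3
Total = 10.64022 * 3.1 = 32.98 Nm^3


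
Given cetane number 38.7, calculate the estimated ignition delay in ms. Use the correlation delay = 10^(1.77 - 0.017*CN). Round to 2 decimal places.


delay = 10^(1.77 - 0.017*CN)
Exponent = 1.77 - 0.017*38.7 = 1.1121
delay = 10^1.1121 = 12.94 ms


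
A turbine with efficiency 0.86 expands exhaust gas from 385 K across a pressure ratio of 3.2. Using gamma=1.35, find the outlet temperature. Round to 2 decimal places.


T_out = T_in * (1 - eta * (1 - PR^(-(gamma-1)/gamma)))
Exponent = -(1.35-1)/1.35 = -0.25925926
PR^exp = 3.2^(-0.25925926) = 0.73966521
Factor = 1 - 0.86*(1 - 0.73966521) = 0.77611208
T_out = 385 * 0.77611208 = 298.80 K


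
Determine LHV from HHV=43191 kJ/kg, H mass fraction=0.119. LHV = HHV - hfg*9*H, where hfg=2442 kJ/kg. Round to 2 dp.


LHV = HHV - hfg * 9 * H
Water correction = 2442 * 9 * 0.119 = 2615.382 kJ/kg
LHV = 43191 - 2615.382 = 40575.62 kJ/kg


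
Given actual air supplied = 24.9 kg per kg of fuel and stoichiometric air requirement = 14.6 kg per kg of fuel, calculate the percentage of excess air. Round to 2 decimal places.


Excess air = actual - stoichiometric = 24.9 - 14.6 = 10.30 kg/kg fuel
Excess air % = (excess / stoich) * 100 = (10.30 / 14.6) * 100 = 70.55%


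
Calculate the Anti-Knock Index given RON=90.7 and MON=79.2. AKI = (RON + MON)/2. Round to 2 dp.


AKI = (RON + MON) / 2
AKI = (90.7 + 79.2) / 2
AKI = 169.9 / 2 = 84.95


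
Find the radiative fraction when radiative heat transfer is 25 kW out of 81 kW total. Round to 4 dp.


f_rad = Q_rad / Q_total
f_rad = 25 / 81 = 0.3086


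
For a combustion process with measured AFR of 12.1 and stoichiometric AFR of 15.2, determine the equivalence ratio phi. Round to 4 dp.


phi = AFR_stoich / AFR_actual
phi = 15.2 / 12.1 = 1.2562


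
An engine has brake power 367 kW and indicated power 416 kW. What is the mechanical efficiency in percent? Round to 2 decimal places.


eta_mech = (BP / IP) * 100
Ratio = 367 / 416 = 0.8822
eta_mech = 0.8822 * 100 = 88.22%


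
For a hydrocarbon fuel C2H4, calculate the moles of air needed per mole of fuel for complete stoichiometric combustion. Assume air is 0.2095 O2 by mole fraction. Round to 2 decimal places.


Balanced combustion: C2H4 + 3 O2 -> 2 CO2 + 2 H2O
O2 needed = C + H/4 = 2 + 4/4 = 3.00 moles
Air moles = O2 / 0.2095 = 3.00 / 0.2095 = 14.32 moles air


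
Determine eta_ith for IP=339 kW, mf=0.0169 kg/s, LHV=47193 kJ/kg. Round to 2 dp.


eta_ith = (IP / (mf * LHV)) * 100
Denominator = 0.0169 * 47193 = 797.5617 kW
eta_ith = (339 / 797.5617) * 100 = 42.50%


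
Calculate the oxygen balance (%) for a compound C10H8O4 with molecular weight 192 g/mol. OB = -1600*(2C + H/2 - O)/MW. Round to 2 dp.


OB = -1600 * (2C + H/2 - O) / MW
Inner = 2*10 + 8/2 - 4 = 20.00
OB = -1600 * 20.00 / 192 = -166.67%


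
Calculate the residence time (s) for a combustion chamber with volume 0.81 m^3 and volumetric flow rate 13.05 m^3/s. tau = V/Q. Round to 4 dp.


tau = V / Q_flow
tau = 0.81 / 13.05 = 0.0621 s


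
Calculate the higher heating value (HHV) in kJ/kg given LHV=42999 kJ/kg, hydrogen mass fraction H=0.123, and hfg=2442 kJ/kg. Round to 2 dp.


HHV = LHV + hfg * 9 * H
Water addition = 2442 * 9 * 0.123 = 2703.294 kJ/kg
HHV = 42999 + 2703.294 = 45702.29 kJ/kg


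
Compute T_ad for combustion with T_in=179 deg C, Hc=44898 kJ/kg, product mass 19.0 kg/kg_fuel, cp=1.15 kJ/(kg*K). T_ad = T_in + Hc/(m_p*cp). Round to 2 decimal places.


T_ad = T_in + Hc / (m_p * cp)
Denominator = 19.0 * 1.15 = 21.8500
Temperature rise = 44898 / 21.8500 = 2054.83 K
T_ad = 179 + 2054.83 = 2233.83 deg C


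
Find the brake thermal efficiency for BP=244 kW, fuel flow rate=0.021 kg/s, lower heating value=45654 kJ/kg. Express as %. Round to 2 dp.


eta_BTE = (BP / (mf * LHV)) * 100
Denominator = 0.021 * 45654 = 958.7340 kW
eta_BTE = (244 / 958.7340) * 100 = 25.45%


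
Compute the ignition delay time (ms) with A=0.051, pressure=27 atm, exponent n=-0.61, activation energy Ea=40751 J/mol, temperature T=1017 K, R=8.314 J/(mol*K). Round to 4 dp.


tau = A * P^n * exp(Ea/(R*T))
P^n = 27^(-0.61) = 0.13392699
Ea/(R*T) = 40751/(8.314*1017) = 4.819559
exp(Ea/(R*T)) = 123.910429
tau = 0.051 * 0.13392699 * 123.910429 = 0.8463 ms


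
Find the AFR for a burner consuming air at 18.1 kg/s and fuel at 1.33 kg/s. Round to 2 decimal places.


AFR = m_air / m_fuel
AFR = 18.1 / 1.33 = 13.61


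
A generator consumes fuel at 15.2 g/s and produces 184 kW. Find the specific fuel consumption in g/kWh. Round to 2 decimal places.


SFC = (mf / BP) * 3600
Rate = 15.2 / 184 = 0.082609 g/(s*kW)
SFC = 0.082609 * 3600 = 297.39 g/kWh


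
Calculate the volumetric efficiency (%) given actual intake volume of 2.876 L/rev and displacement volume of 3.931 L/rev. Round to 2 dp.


eta_v = (V_actual / V_disp) * 100
Ratio = 2.876 / 3.931 = 0.7316
eta_v = 0.7316 * 100 = 73.16%


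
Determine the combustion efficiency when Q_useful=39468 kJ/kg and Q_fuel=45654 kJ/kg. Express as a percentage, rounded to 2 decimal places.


Efficiency = (Q_useful / Q_fuel) * 100
Efficiency = (39468 / 45654) * 100
Efficiency = 0.8645 * 100 = 86.45%


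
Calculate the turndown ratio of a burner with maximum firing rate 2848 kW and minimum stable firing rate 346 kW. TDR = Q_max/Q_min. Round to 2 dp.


TDR = Q_max / Q_min
TDR = 2848 / 346 = 8.23


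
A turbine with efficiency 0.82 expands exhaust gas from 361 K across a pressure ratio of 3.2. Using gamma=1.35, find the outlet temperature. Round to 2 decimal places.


T_out = T_in * (1 - eta * (1 - PR^(-(gamma-1)/gamma)))
Exponent = -(1.35-1)/1.35 = -0.25925926
PR^exp = 3.2^(-0.25925926) = 0.73966521
Factor = 1 - 0.82*(1 - 0.73966521) = 0.78652547
T_out = 361 * 0.78652547 = 283.94 K


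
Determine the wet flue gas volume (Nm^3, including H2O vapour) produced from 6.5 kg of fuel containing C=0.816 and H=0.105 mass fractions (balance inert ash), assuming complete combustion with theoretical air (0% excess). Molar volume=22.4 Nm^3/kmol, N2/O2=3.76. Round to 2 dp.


Per kg fuel: CO2 = (C/12 kmol)*22.4 = (0.816/12)*22.4 = 1.52320 Nm^3
Per kg fuel: H2O = (H/2 kmol)*22.4 = (0.105/2)*22.4 = 1.17600 Nm^3
O2 needed per kg fuel = C/12 + H/4 = 0.816/12 + 0.105/4 = 0.09425000 kmol
Per kg fuel: N2 = O2*3.76*22.4 = 0.09425000*3.76*22.4 = 7.93811 Nm^3
Total per kg = 1.52320 + 1.17600 + 7.93811 = 10.63731 Nm^3
Total = 10.63731 * 6.5 = 69.14 Nm^3


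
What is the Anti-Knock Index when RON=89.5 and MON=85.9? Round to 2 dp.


AKI = (RON + MON) / 2
AKI = (89.5 + 85.9) / 2
AKI = 175.4 / 2 = 87.70


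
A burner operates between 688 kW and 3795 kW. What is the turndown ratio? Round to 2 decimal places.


TDR = Q_max / Q_min
TDR = 3795 / 688 = 5.52


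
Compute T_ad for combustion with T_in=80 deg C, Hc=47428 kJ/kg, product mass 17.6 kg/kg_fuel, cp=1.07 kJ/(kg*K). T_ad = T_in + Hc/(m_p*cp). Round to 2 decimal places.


T_ad = T_in + Hc / (m_p * cp)
Denominator = 17.6 * 1.07 = 18.8320
Temperature rise = 47428 / 18.8320 = 2518.48 K
T_ad = 80 + 2518.48 = 2598.48 deg C


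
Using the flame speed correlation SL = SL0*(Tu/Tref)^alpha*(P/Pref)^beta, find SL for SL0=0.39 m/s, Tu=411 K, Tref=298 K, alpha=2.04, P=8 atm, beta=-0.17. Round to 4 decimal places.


SL = SL0 * (Tu/Tref)^alpha * (P/Pref)^beta
T ratio = 411/298 = 1.37919463
(T ratio)^alpha = 1.37919463^2.04 = 1.926798
(P/Pref)^beta = 8^(-0.17) = 0.702222
SL = 0.39 * 1.926798 * 0.702222 = 0.5277 m/s


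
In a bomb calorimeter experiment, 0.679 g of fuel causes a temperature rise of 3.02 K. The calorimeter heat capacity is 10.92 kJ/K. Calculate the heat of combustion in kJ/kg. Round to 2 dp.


Hc = C_cal * delta_T / m_fuel
Q_released = 10.92 * 3.02 = 32.9784 kJ
m_fuel = 0.679 g = 0.679/1000 kg = 0.000679 kg
Hc = 32.9784 / 0.000679 = 48569.07 kJ/kg


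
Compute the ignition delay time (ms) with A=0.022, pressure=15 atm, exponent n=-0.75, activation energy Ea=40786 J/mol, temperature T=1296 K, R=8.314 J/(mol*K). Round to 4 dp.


tau = A * P^n * exp(Ea/(R*T))
P^n = 15^(-0.75) = 0.13119931
Ea/(R*T) = 40786/(8.314*1296) = 3.785263
exp(Ea/(R*T)) = 44.047266
tau = 0.022 * 0.13119931 * 44.047266 = 0.1271 ms


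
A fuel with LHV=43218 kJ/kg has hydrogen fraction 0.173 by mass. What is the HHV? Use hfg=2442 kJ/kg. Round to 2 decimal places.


HHV = LHV + hfg * 9 * H
Water addition = 2442 * 9 * 0.173 = 3802.194 kJ/kg
HHV = 43218 + 3802.194 = 47020.19 kJ/kg


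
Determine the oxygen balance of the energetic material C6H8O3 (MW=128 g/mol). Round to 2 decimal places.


OB = -1600 * (2C + H/2 - O) / MW
Inner = 2*6 + 8/2 - 3 = 13.00
OB = -1600 * 13.00 / 128 = -162.50%


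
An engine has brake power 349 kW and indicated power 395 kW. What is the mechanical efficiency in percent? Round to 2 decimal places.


eta_mech = (BP / IP) * 100
Ratio = 349 / 395 = 0.8835
eta_mech = 0.8835 * 100 = 88.35%


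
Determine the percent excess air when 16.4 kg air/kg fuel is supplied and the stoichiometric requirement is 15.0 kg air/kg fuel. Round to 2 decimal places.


Excess air = actual - stoichiometric = 16.4 - 15.0 = 1.40 kg/kg fuel
Excess air % = (excess / stoich) * 100 = (1.40 / 15.0) * 100 = 9.33%


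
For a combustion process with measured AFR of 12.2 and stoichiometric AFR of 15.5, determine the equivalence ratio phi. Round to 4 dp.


phi = AFR_stoich / AFR_actual
phi = 15.5 / 12.2 = 1.2705


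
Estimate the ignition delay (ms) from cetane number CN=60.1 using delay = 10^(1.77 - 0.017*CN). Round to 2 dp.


delay = 10^(1.77 - 0.017*CN)
Exponent = 1.77 - 0.017*60.1 = 0.7483
delay = 10^0.7483 = 5.60 ms


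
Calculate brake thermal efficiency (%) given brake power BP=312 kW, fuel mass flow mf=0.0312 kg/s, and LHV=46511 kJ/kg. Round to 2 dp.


eta_BTE = (BP / (mf * LHV)) * 100
Denominator = 0.0312 * 46511 = 1451.1432 kW
eta_BTE = (312 / 1451.1432) * 100 = 21.50%


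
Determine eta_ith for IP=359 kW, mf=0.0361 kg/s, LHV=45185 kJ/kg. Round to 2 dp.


eta_ith = (IP / (mf * LHV)) * 100
Denominator = 0.0361 * 45185 = 1631.1785 kW
eta_ith = (359 / 1631.1785) * 100 = 22.01%


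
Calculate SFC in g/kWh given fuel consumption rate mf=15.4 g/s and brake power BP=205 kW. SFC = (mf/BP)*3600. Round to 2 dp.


SFC = (mf / BP) * 3600
Rate = 15.4 / 205 = 0.075122 g/(s*kW)
SFC = 0.075122 * 3600 = 270.44 g/kWh


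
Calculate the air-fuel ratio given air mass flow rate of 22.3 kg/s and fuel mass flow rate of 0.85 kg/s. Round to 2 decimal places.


AFR = m_air / m_fuel
AFR = 22.3 / 0.85 = 26.24


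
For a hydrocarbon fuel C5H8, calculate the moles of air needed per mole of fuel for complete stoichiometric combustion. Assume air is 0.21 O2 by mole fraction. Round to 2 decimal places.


Balanced combustion: C5H8 + 7 O2 -> 5 CO2 + 4 H2O
O2 needed = C + H/4 = 5 + 8/4 = 7.00 moles
Air moles = O2 / 0.21 = 7.00 / 0.21 = 33.33 moles air


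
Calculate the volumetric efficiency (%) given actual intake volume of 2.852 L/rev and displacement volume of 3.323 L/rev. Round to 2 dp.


eta_v = (V_actual / V_disp) * 100
Ratio = 2.852 / 3.323 = 0.8583
eta_v = 0.8583 * 100 = 85.83%


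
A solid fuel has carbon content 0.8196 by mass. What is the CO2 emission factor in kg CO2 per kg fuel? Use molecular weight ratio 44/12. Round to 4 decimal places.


EF = C_frac * (M_CO2 / M_C)
EF = 0.8196 * (44/12)
EF = 0.8196 * 3.666667 = 3.0052 kg_CO2/kg_fuel


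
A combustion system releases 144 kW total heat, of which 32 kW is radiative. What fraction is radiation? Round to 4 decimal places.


f_rad = Q_rad / Q_total
f_rad = 32 / 144 = 0.2222


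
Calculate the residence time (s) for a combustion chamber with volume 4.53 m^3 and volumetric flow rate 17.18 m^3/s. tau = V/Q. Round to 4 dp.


tau = V / Q_flow
tau = 4.53 / 17.18 = 0.2637 s


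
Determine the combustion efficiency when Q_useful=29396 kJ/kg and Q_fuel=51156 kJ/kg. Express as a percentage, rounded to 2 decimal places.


Efficiency = (Q_useful / Q_fuel) * 100
Efficiency = (29396 / 51156) * 100
Efficiency = 0.5746 * 100 = 57.46%


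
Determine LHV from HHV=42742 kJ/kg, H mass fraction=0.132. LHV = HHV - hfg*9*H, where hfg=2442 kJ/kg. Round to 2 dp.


LHV = HHV - hfg * 9 * H
Water correction = 2442 * 9 * 0.132 = 2901.096 kJ/kg
LHV = 42742 - 2901.096 = 39840.90 kJ/kg


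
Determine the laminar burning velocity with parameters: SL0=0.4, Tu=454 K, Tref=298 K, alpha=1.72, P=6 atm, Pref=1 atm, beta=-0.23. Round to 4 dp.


SL = SL0 * (Tu/Tref)^alpha * (P/Pref)^beta
T ratio = 454/298 = 1.52348993
(T ratio)^alpha = 1.52348993^1.72 = 2.062928
(P/Pref)^beta = 6^(-0.23) = 0.662255
SL = 0.4 * 2.062928 * 0.662255 = 0.5465 m/s


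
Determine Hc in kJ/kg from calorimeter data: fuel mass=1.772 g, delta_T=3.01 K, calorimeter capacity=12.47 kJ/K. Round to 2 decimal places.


Hc = C_cal * delta_T / m_fuel
Q_released = 12.47 * 3.01 = 37.5347 kJ
m_fuel = 1.772 g = 1.772/1000 kg = 0.001772 kg
Hc = 37.5347 / 0.001772 = 21182.11 kJ/kg


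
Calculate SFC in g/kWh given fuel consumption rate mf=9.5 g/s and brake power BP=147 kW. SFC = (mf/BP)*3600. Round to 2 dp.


SFC = (mf / BP) * 3600
Rate = 9.5 / 147 = 0.064626 g/(s*kW)
SFC = 0.064626 * 3600 = 232.65 g/kWh


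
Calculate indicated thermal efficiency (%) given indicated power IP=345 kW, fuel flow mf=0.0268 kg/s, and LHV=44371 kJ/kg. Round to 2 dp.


eta_ith = (IP / (mf * LHV)) * 100
Denominator = 0.0268 * 44371 = 1189.1428 kW
eta_ith = (345 / 1189.1428) * 100 = 29.01%


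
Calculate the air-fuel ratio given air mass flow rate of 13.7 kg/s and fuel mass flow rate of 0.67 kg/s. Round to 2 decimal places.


AFR = m_air / m_fuel
AFR = 13.7 / 0.67 = 20.45


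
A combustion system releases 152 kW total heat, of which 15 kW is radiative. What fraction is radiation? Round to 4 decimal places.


f_rad = Q_rad / Q_total
f_rad = 15 / 152 = 0.0987


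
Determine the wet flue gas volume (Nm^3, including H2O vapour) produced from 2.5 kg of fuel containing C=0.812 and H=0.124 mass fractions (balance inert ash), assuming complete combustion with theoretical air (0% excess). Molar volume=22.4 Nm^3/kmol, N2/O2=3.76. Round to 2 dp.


Per kg fuel: CO2 = (C/12 kmol)*22.4 = (0.812/12)*22.4 = 1.51573 Nm^3
Per kg fuel: H2O = (H/2 kmol)*22.4 = (0.124/2)*22.4 = 1.38880 Nm^3
O2 needed per kg fuel = C/12 + H/4 = 0.812/12 + 0.124/4 = 0.09866667 kmol
Per kg fuel: N2 = O2*3.76*22.4 = 0.09866667*3.76*22.4 = 8.31010 Nm^3
Total per kg = 1.51573 + 1.38880 + 8.31010 = 11.21463 Nm^3
Total = 11.21463 * 2.5 = 28.04 Nm^3


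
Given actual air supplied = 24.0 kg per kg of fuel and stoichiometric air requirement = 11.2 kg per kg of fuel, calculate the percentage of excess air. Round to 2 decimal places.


Excess air = actual - stoichiometric = 24.0 - 11.2 = 12.80 kg/kg fuel
Excess air % = (excess / stoich) * 100 = (12.80 / 11.2) * 100 = 114.29%


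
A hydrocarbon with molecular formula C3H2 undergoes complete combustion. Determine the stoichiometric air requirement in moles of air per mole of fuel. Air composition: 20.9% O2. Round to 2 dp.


Balanced combustion: C3H2 + 3.5 O2 -> 3 CO2 + 1 H2O
O2 needed = C + H/4 = 3 + 2/4 = 3.50 moles
Air moles = O2 / 0.209 = 3.50 / 0.209 = 16.75 moles air


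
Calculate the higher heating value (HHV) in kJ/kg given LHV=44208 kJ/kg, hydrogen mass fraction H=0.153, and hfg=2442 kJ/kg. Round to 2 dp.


HHV = LHV + hfg * 9 * H
Water addition = 2442 * 9 * 0.153 = 3362.634 kJ/kg
HHV = 44208 + 3362.634 = 47570.63 kJ/kg


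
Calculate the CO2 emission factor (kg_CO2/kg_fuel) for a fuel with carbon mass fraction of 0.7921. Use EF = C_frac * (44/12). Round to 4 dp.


EF = C_frac * (M_CO2 / M_C)
EF = 0.7921 * (44/12)
EF = 0.7921 * 3.666667 = 2.9044 kg_CO2/kg_fuel


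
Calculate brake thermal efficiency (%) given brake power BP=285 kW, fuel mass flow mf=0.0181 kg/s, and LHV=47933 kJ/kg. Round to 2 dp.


eta_BTE = (BP / (mf * LHV)) * 100
Denominator = 0.0181 * 47933 = 867.5873 kW
eta_BTE = (285 / 867.5873) * 100 = 32.85%


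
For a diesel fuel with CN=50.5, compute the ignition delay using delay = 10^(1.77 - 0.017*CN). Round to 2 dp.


delay = 10^(1.77 - 0.017*CN)
Exponent = 1.77 - 0.017*50.5 = 0.9115
delay = 10^0.9115 = 8.16 ms


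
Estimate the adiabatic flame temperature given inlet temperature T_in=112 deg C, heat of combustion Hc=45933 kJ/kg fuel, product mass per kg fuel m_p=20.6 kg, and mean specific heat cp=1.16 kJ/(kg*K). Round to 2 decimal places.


T_ad = T_in + Hc / (m_p * cp)
Denominator = 20.6 * 1.16 = 23.8960
Temperature rise = 45933 / 23.8960 = 1922.20 K
T_ad = 112 + 1922.20 = 2034.20 deg C


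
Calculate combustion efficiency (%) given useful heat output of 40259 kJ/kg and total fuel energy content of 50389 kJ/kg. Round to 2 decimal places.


Efficiency = (Q_useful / Q_fuel) * 100
Efficiency = (40259 / 50389) * 100
Efficiency = 0.7990 * 100 = 79.90%


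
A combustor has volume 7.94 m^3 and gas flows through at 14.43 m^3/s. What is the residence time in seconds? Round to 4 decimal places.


tau = V / Q_flow
tau = 7.94 / 14.43 = 0.5502 s


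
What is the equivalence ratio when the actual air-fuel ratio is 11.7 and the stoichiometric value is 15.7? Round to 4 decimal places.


phi = AFR_stoich / AFR_actual
phi = 15.7 / 11.7 = 1.3419


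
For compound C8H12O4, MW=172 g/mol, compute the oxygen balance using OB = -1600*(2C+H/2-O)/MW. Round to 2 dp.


OB = -1600 * (2C + H/2 - O) / MW
Inner = 2*8 + 12/2 - 4 = 18.00
OB = -1600 * 18.00 / 172 = -167.44%
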